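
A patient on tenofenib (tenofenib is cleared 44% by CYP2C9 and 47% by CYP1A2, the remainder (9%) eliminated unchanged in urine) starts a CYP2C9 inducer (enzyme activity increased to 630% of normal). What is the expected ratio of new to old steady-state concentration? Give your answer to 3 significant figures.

0.300

The CYP2C9 pathway (44% of clearance) is boosted to 6.3× activity: 0.44 × 6.3 = 2.772.
CYP1A2 (47%) and the residual 9% are unaffected.
New clearance relative to baseline: 2.772 + 0.47 + 0.09 = 3.332.
Steady-state concentration is inversely proportional to clearance, so the fold-change is 1 / 3.332 = 0.300.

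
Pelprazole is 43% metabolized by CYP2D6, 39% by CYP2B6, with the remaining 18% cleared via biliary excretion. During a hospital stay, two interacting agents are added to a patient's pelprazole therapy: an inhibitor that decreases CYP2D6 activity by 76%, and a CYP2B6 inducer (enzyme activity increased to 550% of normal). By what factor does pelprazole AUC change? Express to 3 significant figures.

The CYP2D6 pathway (43% of clearance) falls to 0.24× activity: 0.43 × 0.24 = 0.1032.
The CYP2B6 pathway (39% of clearance) is boosted to 5.5× activity: 0.39 × 5.5 = 2.145.
Non-CYP routes (18%) are unchanged.
CL_new/CL_old = 0.1032 + 2.145 + 0.18 = 2.4282.
AUC ∝ 1/CL: fold-change = 1 / 2.4282 = 0.412.

0.412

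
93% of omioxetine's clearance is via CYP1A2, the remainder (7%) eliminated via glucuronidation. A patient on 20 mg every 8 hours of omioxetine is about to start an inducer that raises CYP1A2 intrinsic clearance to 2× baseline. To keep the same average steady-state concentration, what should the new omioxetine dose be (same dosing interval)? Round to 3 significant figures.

The CYP1A2 pathway (93% of clearance) is boosted to 2× activity: 0.93 × 2 = 1.86.
The remaining 7% of clearance is unaffected.
CL_new/CL_old = 1.86 + 0.07 = 1.93.
To maintain the same steady-state level, dose must scale with clearance: new dose = 20 × 1.93 = 38.6 mg.

38.6 mg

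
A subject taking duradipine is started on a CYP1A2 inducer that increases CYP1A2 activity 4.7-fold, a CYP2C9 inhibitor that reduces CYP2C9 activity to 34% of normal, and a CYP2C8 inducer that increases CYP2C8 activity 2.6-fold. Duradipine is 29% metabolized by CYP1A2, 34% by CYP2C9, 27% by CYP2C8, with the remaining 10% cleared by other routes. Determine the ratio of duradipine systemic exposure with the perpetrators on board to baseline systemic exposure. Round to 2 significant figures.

0.44

The CYP1A2 pathway (29% of clearance) is boosted to 4.7× activity: 0.29 × 4.7 = 1.363.
The CYP2C9 pathway (34% of clearance) drops to 0.34× activity: 0.34 × 0.34 = 0.1156.
The CYP2C8 pathway (27% of clearance) increases to 2.6× activity: 0.27 × 2.6 = 0.702.
Non-CYP routes (10%) are unchanged.
Relative clearance = 1.363 + 0.1156 + 0.702 + 0.1 = 2.2806.
Net systemic exposure ratio = 1 / 2.2806 = 0.44.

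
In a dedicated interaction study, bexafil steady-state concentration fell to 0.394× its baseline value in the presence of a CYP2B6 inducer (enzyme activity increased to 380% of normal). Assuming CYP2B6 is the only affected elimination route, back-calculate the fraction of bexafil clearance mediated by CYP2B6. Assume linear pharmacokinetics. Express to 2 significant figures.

Call the CYP2B6 fraction fm. After the interaction, CL_new/CL_old = fm × 3.8 + (1 − fm).
Steady-state concentration ratio = 1 / (new CL fraction), so new CL fraction = 1 / 0.394 = 2.538.
fm × 3.8 + 1 − fm = 2.538  ⇒  fm × (3.8 − 1) = 1.538  ⇒  fm = 0.55.

0.55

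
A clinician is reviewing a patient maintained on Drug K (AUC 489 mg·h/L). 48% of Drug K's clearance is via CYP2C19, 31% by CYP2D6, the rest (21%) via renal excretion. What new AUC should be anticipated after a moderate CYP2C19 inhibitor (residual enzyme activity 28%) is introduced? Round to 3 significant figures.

747 mg·h/L

CYP2C19: 0.48 × 0.28 = 0.1344
CYP2D6: 0.31 (unchanged)
Other: 0.21 (unchanged)
CL_new/CL_old = 0.1344 + 0.31 + 0.21 = 0.6544.
AUC ∝ 1/CL, so new value = 489 / 0.6544 = 747 mg·h/L.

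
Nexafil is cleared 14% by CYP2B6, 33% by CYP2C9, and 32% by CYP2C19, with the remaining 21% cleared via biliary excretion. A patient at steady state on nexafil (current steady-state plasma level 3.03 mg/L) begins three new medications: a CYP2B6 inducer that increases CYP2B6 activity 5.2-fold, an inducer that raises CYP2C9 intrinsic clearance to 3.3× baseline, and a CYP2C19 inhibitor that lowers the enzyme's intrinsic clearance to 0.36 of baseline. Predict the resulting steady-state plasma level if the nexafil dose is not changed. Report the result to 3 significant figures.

1.41 mg/L

The CYP2B6 pathway (14% of clearance) is boosted to 5.2× activity: 0.14 × 5.2 = 0.728.
The CYP2C9 pathway (33% of clearance) rises to 3.3× activity: 0.33 × 3.3 = 1.089.
The CYP2C19 pathway (32% of clearance) falls to 0.36× activity: 0.32 × 0.36 = 0.1152.
The remaining 21% of clearance is unaffected.
New clearance relative to baseline: 0.728 + 1.089 + 0.1152 + 0.21 = 2.1422.
New steady-state plasma level = 3.03 / 2.1422 = 1.41 mg/L (concentration scales inversely with clearance).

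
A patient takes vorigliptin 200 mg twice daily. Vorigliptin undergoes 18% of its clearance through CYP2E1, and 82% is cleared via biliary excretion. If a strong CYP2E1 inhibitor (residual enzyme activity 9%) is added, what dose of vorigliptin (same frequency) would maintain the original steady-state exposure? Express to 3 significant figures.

167 mg

The CYP2E1 pathway (18% of clearance) drops to 0.09× activity: 0.18 × 0.09 = 0.0162.
Non-CYP routes (82%) are unchanged.
Relative clearance = 0.0162 + 0.82 = 0.8362.
Css,avg = (dose rate)/CL, so holding Css fixed requires dose ∝ CL: 200 × 0.8362 = 167 mg.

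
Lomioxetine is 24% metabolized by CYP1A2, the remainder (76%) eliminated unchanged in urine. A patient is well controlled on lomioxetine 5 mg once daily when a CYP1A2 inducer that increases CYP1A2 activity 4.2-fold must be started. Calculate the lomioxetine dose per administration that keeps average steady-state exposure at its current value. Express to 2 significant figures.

8.8 mg

CYP1A2: 0.24 × 4.2 = 1.008
Other: 0.76 (unchanged)
CL_new/CL_old = 1.008 + 0.76 = 1.768.
Exposure is unchanged when dose changes in proportion to clearance. New dose = 5 mg × 1.768 = 8.8 mg.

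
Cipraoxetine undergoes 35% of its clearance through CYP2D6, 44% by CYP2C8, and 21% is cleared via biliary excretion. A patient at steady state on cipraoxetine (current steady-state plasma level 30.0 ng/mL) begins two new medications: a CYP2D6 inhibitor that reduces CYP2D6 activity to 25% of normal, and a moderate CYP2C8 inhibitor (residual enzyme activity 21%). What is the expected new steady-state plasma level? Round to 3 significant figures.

The CYP2D6 pathway (35% of clearance) falls to 0.25× activity: 0.35 × 0.25 = 0.0875.
The CYP2C8 pathway (44% of clearance) drops to 0.21× activity: 0.44 × 0.21 = 0.0924.
Non-CYP routes (21%) are unchanged.
New clearance relative to baseline: 0.0875 + 0.0924 + 0.21 = 0.3899.
Dividing the baseline by the relative clearance: 30.0 / 0.3899 = 76.9 ng/mL.

76.9 ng/mL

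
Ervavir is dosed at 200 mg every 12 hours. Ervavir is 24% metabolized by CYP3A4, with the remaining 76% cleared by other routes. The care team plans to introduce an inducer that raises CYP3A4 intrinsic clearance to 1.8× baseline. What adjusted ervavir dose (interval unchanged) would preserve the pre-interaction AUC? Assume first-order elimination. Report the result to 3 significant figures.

The CYP3A4 pathway (24% of clearance) rises to 1.8× activity: 0.24 × 1.8 = 0.432.
The remaining 76% of clearance is unaffected.
New clearance relative to baseline: 0.432 + 0.76 = 1.192.
Exposure is unchanged when dose changes in proportion to clearance. New dose = 200 mg × 1.192 = 238 mg.

238 mg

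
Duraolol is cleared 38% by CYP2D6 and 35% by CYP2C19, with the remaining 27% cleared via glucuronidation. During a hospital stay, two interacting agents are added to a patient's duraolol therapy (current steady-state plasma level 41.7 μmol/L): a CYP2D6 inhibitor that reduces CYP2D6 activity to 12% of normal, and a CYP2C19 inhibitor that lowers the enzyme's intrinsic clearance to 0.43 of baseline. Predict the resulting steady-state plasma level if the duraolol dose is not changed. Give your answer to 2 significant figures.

CYP2D6: 0.38 × 0.12 = 0.0456
CYP2C19: 0.35 × 0.43 = 0.1505
Other: 0.27 (unchanged)
CL_new/CL_old = 0.0456 + 0.1505 + 0.27 = 0.4661.
Dividing the baseline by the relative clearance: 41.7 / 0.4661 = 89 μmol/L.

89 μmol/L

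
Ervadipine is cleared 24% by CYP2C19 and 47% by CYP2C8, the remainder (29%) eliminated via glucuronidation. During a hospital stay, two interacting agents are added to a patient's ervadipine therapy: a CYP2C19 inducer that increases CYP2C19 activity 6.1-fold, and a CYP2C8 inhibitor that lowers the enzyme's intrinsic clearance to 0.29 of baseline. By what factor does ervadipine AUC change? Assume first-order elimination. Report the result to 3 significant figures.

0.529

CYP2C19: 0.24 × 6.1 = 1.464
CYP2C8: 0.47 × 0.29 = 0.1363
Other: 0.29 (unchanged)
New clearance relative to baseline: 1.464 + 0.1363 + 0.29 = 1.8903.
AUC ∝ 1/CL: fold-change = 1 / 1.8903 = 0.529.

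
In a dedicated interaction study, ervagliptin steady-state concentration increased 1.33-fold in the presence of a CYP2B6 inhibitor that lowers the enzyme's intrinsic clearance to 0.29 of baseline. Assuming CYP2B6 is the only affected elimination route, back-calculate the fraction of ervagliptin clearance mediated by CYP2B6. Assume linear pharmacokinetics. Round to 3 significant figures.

Let fm be the CYP2B6 fraction. New clearance relative to baseline = fm × 0.29 + (1 − fm).
Steady-state concentration ratio = 1 / (new CL fraction), so new CL fraction = 1 / 1.33 = 0.7519.
fm × 0.29 + 1 − fm = 0.7519  ⇒  fm × (0.29 − 1) = −0.2481  ⇒  fm = 0.349.

0.349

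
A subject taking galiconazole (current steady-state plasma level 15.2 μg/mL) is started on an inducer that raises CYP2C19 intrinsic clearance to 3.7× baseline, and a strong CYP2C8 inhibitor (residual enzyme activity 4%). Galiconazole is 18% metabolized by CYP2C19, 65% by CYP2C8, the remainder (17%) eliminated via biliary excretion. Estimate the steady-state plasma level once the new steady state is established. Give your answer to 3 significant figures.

The CYP2C19 pathway (18% of clearance) increases to 3.7× activity: 0.18 × 3.7 = 0.666.
The CYP2C8 pathway (65% of clearance) falls to 0.04× activity: 0.65 × 0.04 = 0.026.
The remaining 17% of clearance is unaffected.
Relative clearance = 0.666 + 0.026 + 0.17 = 0.862.
Steady-state plasma level ∝ 1/CL: new value = 15.2 / 0.862 = 17.6 μg/mL.

17.6 μg/mL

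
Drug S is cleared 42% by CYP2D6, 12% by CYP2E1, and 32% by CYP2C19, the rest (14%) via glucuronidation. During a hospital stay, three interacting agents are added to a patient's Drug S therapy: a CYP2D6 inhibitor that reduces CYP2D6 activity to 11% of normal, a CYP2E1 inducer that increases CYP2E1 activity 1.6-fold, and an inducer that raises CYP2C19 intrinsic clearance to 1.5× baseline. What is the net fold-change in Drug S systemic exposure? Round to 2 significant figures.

CYP2D6: 0.42 × 0.11 = 0.0462
CYP2E1: 0.12 × 1.6 = 0.192
CYP2C19: 0.32 × 1.5 = 0.48
Other: 0.14 (unchanged)
Relative clearance = 0.0462 + 0.192 + 0.48 + 0.14 = 0.8582.
Systemic exposure ∝ 1/CL: fold-change = 1 / 0.8582 = 1.2.

1.2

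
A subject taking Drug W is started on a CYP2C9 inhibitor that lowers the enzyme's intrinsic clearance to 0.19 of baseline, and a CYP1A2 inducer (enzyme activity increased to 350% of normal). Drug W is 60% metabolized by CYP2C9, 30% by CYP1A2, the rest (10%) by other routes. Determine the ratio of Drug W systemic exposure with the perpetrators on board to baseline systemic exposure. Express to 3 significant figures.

0.791

CYP2C9: 0.6 × 0.19 = 0.114
CYP1A2: 0.3 × 3.5 = 1.05
Other: 0.1 (unchanged)
Relative clearance = 0.114 + 1.05 + 0.1 = 1.264.
Systemic exposure ∝ 1/CL: fold-change = 1 / 1.264 = 0.791.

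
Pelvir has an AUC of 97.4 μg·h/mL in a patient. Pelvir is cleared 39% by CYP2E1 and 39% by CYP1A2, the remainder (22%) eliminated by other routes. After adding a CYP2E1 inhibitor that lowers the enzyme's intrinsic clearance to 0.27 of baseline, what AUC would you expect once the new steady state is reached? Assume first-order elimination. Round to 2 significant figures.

CYP2E1: 0.39 × 0.27 = 0.1053
CYP1A2: 0.39 (unchanged)
Other: 0.22 (unchanged)
Relative clearance = 0.1053 + 0.39 + 0.22 = 0.7153.
With dosing unchanged, AUC scales as 1/CL: 97.4 / 0.7153 = 1.4 × 10² μg·h/mL.

1.4 × 10² μg·h/mL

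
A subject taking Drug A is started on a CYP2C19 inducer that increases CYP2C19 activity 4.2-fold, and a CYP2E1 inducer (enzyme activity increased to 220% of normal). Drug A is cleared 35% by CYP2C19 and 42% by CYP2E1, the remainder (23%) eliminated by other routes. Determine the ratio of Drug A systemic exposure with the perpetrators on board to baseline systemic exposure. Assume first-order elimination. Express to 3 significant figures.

The CYP2C19 pathway (35% of clearance) is boosted to 4.2× activity: 0.35 × 4.2 = 1.47.
The CYP2E1 pathway (42% of clearance) increases to 2.2× activity: 0.42 × 2.2 = 0.924.
The remaining 23% of clearance is unaffected.
CL_new/CL_old = 1.47 + 0.924 + 0.23 = 2.624.
Systemic exposure ∝ 1/CL: fold-change = 1 / 2.624 = 0.381.

0.381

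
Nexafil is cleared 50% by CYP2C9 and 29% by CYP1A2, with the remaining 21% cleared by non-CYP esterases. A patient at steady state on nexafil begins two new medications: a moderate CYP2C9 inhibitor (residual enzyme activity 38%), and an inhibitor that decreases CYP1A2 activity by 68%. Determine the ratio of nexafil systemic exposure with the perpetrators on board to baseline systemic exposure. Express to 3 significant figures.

2.03

CYP2C9: 0.5 × 0.38 = 0.19
CYP1A2: 0.29 × 0.32 = 0.0928
Other: 0.21 (unchanged)
New clearance relative to baseline: 0.19 + 0.0928 + 0.21 = 0.4928.
Systemic exposure ∝ 1/CL: fold-change = 1 / 0.4928 = 2.03.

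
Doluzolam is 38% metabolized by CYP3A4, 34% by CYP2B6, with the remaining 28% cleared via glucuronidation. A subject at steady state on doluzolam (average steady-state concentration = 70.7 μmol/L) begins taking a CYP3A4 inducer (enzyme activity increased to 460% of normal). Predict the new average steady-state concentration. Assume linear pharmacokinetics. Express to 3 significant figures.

The CYP3A4 pathway (38% of clearance) is boosted to 4.6× activity: 0.38 × 4.6 = 1.748.
CYP2B6 (34%) and the residual 28% are unaffected.
Relative clearance = 1.748 + 0.34 + 0.28 = 2.368.
Average steady-state concentration ∝ 1/CL, so new value = 70.7 / 2.368 = 29.9 μmol/L.

29.9 μmol/L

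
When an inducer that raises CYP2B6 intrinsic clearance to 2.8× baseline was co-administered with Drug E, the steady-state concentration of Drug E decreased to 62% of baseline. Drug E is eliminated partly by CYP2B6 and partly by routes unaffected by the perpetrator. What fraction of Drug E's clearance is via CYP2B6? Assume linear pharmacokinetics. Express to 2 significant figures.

0.34

CL'/CL = 1 / 0.620 = 1.613
2.8·fm + (1 − fm) = 1.613
fm = (1.613 − 1) / (2.8 − 1) = 0.34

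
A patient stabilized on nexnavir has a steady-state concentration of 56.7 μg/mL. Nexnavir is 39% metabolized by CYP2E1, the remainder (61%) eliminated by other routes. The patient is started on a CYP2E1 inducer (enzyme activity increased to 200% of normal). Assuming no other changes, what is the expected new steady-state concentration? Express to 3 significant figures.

CYP2E1: 0.39 × 2 = 0.78
Other: 0.61 (unchanged)
CL_new/CL_old = 0.78 + 0.61 = 1.39.
Steady-state concentration ∝ 1/CL, so new value = 56.7 / 1.39 = 40.8 μg/mL.

40.8 μg/mL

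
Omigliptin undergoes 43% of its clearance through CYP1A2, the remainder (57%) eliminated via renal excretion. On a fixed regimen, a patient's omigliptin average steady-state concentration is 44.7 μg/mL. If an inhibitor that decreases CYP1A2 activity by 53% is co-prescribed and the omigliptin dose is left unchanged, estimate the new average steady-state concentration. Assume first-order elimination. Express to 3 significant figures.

57.9 μg/mL

The CYP1A2 pathway (43% of clearance) is reduced to 0.47× activity: 0.43 × 0.47 = 0.2021.
Non-CYP routes (57%) are unchanged.
New clearance relative to baseline: 0.2021 + 0.57 = 0.7721.
New average steady-state concentration = baseline ÷ relative clearance = 44.7 / 0.7721 = 57.9 μg/mL.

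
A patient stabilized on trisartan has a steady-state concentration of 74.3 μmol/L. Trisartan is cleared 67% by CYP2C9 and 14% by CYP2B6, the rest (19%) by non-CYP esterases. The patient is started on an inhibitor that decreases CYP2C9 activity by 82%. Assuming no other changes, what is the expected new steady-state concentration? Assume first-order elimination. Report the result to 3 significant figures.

CYP2C9: 0.67 × 0.18 = 0.1206
CYP2B6: 0.14 (unchanged)
Other: 0.19 (unchanged)
Relative clearance = 0.1206 + 0.14 + 0.19 = 0.4506.
New steady-state concentration = baseline ÷ relative clearance = 74.3 / 0.4506 = 165 μmol/L.

165 μmol/L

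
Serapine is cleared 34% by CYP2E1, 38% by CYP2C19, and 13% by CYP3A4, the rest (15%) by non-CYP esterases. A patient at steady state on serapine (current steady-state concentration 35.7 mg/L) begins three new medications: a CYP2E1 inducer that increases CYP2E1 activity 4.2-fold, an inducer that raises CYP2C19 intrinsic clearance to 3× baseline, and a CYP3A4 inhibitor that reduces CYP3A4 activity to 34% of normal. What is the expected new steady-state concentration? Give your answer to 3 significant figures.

12.9 mg/L

CYP2E1: 0.34 × 4.2 = 1.428
CYP2C19: 0.38 × 3 = 1.14
CYP3A4: 0.13 × 0.34 = 0.0442
Other: 0.15 (unchanged)
Relative clearance = 1.428 + 1.14 + 0.0442 + 0.15 = 2.7622.
New steady-state concentration = 35.7 / 2.7622 = 12.9 mg/L (concentration scales inversely with clearance).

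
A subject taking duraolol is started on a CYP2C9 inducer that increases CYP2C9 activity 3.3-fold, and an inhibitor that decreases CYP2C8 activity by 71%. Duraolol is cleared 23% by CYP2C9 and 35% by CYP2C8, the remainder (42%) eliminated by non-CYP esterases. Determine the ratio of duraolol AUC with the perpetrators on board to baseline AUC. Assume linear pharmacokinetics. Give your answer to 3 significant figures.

0.781

The CYP2C9 pathway (23% of clearance) increases to 3.3× activity: 0.23 × 3.3 = 0.759.
The CYP2C8 pathway (35% of clearance) falls to 0.29× activity: 0.35 × 0.29 = 0.1015.
The remaining 42% of clearance is unaffected.
New clearance relative to baseline: 0.759 + 0.1015 + 0.42 = 1.2805.
AUC ∝ 1/CL: fold-change = 1 / 1.2805 = 0.781.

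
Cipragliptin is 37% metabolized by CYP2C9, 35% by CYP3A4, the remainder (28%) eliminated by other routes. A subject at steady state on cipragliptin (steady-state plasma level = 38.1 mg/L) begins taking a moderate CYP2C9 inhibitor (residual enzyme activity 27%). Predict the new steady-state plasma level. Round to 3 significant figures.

CYP2C9: 0.37 × 0.27 = 0.0999
CYP3A4: 0.35 (unchanged)
Other: 0.28 (unchanged)
Relative clearance = 0.0999 + 0.35 + 0.28 = 0.7299.
New steady-state plasma level = baseline ÷ relative clearance = 38.1 / 0.7299 = 52.2 mg/L.

52.2 mg/L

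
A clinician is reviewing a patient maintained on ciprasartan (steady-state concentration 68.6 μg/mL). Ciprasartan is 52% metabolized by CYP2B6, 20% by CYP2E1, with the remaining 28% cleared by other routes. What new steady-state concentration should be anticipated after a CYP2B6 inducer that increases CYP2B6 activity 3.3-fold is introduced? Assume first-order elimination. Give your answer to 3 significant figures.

The CYP2B6 pathway (52% of clearance) is boosted to 3.3× activity: 0.52 × 3.3 = 1.716.
CYP2E1 (20%) and the residual 28% are unaffected.
CL_new/CL_old = 1.716 + 0.2 + 0.28 = 2.196.
New steady-state concentration = baseline ÷ relative clearance = 68.6 / 2.196 = 31.2 μg/mL.

31.2 μg/mL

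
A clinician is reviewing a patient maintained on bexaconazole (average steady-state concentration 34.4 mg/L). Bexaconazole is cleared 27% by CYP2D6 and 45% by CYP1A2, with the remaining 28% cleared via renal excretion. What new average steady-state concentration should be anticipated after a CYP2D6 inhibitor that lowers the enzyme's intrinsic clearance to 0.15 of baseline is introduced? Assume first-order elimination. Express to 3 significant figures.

44.6 mg/L

CYP2D6: 0.27 × 0.15 = 0.0405
CYP1A2: 0.45 (unchanged)
Other: 0.28 (unchanged)
Relative clearance = 0.0405 + 0.45 + 0.28 = 0.7705.
Average steady-state concentration ∝ 1/CL, so new value = 34.4 / 0.7705 = 44.6 mg/L.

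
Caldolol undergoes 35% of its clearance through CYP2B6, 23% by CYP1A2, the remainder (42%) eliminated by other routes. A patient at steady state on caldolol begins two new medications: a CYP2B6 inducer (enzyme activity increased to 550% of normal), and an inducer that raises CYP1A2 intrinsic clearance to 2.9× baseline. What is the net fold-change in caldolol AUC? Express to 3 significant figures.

The CYP2B6 pathway (35% of clearance) increases to 5.5× activity: 0.35 × 5.5 = 1.925.
The CYP1A2 pathway (23% of clearance) rises to 2.9× activity: 0.23 × 2.9 = 0.667.
The remaining 42% of clearance is unaffected.
Relative clearance = 1.925 + 0.667 + 0.42 = 3.012.
Because AUC varies inversely with clearance, the combined effect is 1 / 3.012 = 0.332.

0.332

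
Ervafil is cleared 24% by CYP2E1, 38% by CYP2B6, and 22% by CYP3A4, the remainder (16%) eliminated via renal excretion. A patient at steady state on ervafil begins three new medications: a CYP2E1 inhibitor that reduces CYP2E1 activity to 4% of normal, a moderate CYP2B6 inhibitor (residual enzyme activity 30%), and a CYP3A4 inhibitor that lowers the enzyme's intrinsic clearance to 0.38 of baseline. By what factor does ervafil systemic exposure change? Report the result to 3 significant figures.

The CYP2E1 pathway (24% of clearance) falls to 0.04× activity: 0.24 × 0.04 = 0.0096.
The CYP2B6 pathway (38% of clearance) falls to 0.3× activity: 0.38 × 0.3 = 0.114.
The CYP3A4 pathway (22% of clearance) drops to 0.38× activity: 0.22 × 0.38 = 0.0836.
Non-CYP routes (16%) are unchanged.
Relative clearance = 0.0096 + 0.114 + 0.0836 + 0.16 = 0.3672.
Because systemic exposure varies inversely with clearance, the combined effect is 1 / 0.3672 = 2.72.

2.72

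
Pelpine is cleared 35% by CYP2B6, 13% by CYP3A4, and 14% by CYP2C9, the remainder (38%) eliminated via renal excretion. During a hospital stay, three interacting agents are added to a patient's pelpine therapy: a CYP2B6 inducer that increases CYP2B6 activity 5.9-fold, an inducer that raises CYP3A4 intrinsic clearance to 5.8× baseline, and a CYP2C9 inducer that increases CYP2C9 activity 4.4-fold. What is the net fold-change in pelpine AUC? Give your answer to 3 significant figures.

0.262

CYP2B6: 0.35 × 5.9 = 2.065
CYP3A4: 0.13 × 5.8 = 0.754
CYP2C9: 0.14 × 4.4 = 0.616
Other: 0.38 (unchanged)
CL_new/CL_old = 2.065 + 0.754 + 0.616 + 0.38 = 3.815.
Net AUC ratio = 1 / 3.815 = 0.262.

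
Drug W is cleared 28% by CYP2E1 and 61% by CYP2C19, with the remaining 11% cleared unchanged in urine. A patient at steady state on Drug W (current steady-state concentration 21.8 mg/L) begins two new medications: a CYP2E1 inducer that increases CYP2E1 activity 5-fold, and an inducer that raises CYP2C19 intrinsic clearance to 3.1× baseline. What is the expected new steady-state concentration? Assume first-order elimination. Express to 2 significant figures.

6.4 mg/L

The CYP2E1 pathway (28% of clearance) increases to 5× activity: 0.28 × 5 = 1.4.
The CYP2C19 pathway (61% of clearance) is boosted to 3.1× activity: 0.61 × 3.1 = 1.891.
Non-CYP routes (11%) are unchanged.
CL_new/CL_old = 1.4 + 1.891 + 0.11 = 3.401.
New steady-state concentration = 21.8 / 3.401 = 6.4 mg/L (concentration scales inversely with clearance).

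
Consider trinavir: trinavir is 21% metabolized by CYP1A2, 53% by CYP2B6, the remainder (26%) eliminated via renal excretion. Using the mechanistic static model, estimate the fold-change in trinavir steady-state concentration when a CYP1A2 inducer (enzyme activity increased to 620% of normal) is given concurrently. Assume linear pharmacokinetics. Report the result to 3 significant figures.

The CYP1A2 pathway (21% of clearance) rises to 6.2× activity: 0.21 × 6.2 = 1.302.
CYP2B6 (53%) and the residual 26% are unaffected.
New clearance relative to baseline: 1.302 + 0.53 + 0.26 = 2.092.
Since steady-state concentration ∝ 1/CL, the ratio is 1 / 2.092 = 0.478.

0.478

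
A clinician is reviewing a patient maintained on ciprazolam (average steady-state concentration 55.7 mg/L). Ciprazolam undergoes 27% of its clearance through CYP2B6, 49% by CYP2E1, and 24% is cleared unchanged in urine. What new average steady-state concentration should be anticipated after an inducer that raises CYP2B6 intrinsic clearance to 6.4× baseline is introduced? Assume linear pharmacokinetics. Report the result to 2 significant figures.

23 mg/L

CYP2B6: 0.27 × 6.4 = 1.728
CYP2E1: 0.49 (unchanged)
Other: 0.24 (unchanged)
CL_new/CL_old = 1.728 + 0.49 + 0.24 = 2.458.
New average steady-state concentration = baseline ÷ relative clearance = 55.7 / 2.458 = 23 mg/L.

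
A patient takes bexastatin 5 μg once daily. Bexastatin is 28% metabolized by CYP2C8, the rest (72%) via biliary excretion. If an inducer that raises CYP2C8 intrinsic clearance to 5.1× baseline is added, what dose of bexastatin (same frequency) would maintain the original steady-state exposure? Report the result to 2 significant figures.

11 μg

CYP2C8: 0.28 × 5.1 = 1.428
Other: 0.72 (unchanged)
CL_new/CL_old = 1.428 + 0.72 = 2.148.
Css,avg = (dose rate)/CL, so holding Css fixed requires dose ∝ CL: 5 × 2.148 = 11 μg.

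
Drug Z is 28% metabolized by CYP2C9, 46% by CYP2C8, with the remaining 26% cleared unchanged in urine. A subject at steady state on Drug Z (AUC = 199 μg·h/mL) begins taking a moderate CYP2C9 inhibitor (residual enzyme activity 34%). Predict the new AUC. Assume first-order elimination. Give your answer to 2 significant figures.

The CYP2C9 pathway (28% of clearance) falls to 0.34× activity: 0.28 × 0.34 = 0.0952.
CYP2C8 (46%) and the residual 26% are unaffected.
New clearance relative to baseline: 0.0952 + 0.46 + 0.26 = 0.8152.
With dosing unchanged, AUC scales as 1/CL: 199 / 0.8152 = 2.4 × 10² μg·h/mL.

2.4 × 10² μg·h/mL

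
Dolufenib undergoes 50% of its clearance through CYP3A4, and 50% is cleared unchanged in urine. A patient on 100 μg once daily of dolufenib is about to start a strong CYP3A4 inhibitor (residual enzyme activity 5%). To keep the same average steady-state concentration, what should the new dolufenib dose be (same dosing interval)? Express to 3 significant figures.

52.5 μg

The CYP3A4 pathway (50% of clearance) drops to 0.05× activity: 0.5 × 0.05 = 0.025.
The remaining 50% of clearance is unaffected.
New clearance relative to baseline: 0.025 + 0.5 = 0.525.
To maintain the same steady-state level, dose must scale with clearance: new dose = 100 × 0.525 = 52.5 μg.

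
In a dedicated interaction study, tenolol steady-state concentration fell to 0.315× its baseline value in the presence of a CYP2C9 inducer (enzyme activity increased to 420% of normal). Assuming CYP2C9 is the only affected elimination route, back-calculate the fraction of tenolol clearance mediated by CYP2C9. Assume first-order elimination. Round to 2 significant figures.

0.68

Call the CYP2C9 fraction fm. After the interaction, CL_new/CL_old = fm × 4.2 + (1 − fm).
Steady-state concentration ratio = 1 / (new CL fraction), so new CL fraction = 1 / 0.315 = 3.175.
fm × 4.2 + 1 − fm = 3.175  ⇒  fm × (4.2 − 1) = 2.175  ⇒  fm = 0.68.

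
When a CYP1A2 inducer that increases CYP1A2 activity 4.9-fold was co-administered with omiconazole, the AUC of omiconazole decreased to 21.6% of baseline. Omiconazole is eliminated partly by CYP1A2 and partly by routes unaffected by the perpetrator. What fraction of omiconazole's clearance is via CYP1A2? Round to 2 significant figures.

0.93

Call the CYP1A2 fraction fm. After the interaction, CL_new/CL_old = fm × 4.9 + (1 − fm).
AUC ratio = 1 / (new CL fraction), so new CL fraction = 1 / 0.216 = 4.63.
fm × 4.9 + 1 − fm = 4.63  ⇒  fm × (4.9 − 1) = 3.63  ⇒  fm = 0.93.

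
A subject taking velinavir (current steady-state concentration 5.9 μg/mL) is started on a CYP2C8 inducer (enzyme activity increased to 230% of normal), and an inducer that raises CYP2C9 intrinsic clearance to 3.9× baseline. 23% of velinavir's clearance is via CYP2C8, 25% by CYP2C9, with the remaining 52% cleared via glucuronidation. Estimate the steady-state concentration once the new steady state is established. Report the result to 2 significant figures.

CYP2C8: 0.23 × 2.3 = 0.529
CYP2C9: 0.25 × 3.9 = 0.975
Other: 0.52 (unchanged)
CL_new/CL_old = 0.529 + 0.975 + 0.52 = 2.024.
Steady-state concentration ∝ 1/CL: new value = 5.9 / 2.024 = 2.9 μg/mL.

2.9 μg/mL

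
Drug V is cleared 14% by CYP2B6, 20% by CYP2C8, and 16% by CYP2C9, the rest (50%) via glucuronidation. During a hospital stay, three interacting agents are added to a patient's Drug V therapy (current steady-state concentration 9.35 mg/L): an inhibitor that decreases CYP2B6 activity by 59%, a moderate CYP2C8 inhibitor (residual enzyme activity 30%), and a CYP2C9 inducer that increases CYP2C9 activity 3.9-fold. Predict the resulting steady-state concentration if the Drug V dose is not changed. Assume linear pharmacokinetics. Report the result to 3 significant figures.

7.53 mg/L

The CYP2B6 pathway (14% of clearance) drops to 0.41× activity: 0.14 × 0.41 = 0.0574.
The CYP2C8 pathway (20% of clearance) is reduced to 0.3× activity: 0.2 × 0.3 = 0.06.
The CYP2C9 pathway (16% of clearance) increases to 3.9× activity: 0.16 × 3.9 = 0.624.
The remaining 50% of clearance is unaffected.
Relative clearance = 0.0574 + 0.06 + 0.624 + 0.5 = 1.2414.
Dividing the baseline by the relative clearance: 9.35 / 1.2414 = 7.53 mg/L.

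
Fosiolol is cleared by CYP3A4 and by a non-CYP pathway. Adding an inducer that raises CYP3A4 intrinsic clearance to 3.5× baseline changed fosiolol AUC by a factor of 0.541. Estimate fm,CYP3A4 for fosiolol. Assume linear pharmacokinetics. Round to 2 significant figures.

0.34

CL'/CL = 1 / 0.541 = 1.848
3.5·fm + (1 − fm) = 1.848
fm = (1.848 − 1) / (3.5 − 1) = 0.34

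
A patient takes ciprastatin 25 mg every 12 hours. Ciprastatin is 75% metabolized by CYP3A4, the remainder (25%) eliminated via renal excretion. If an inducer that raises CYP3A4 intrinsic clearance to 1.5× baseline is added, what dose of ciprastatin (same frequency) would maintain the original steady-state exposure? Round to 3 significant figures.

The CYP3A4 pathway (75% of clearance) rises to 1.5× activity: 0.75 × 1.5 = 1.125.
Non-CYP routes (25%) are unchanged.
New clearance relative to baseline: 1.125 + 0.25 = 1.375.
To maintain the same steady-state level, dose must scale with clearance: new dose = 25 × 1.375 = 34.4 mg.

34.4 mg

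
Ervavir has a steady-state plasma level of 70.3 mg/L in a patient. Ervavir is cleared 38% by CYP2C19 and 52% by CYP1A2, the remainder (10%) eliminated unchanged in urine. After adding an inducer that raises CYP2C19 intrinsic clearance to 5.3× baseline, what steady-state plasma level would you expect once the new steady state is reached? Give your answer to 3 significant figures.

The CYP2C19 pathway (38% of clearance) increases to 5.3× activity: 0.38 × 5.3 = 2.014.
CYP1A2 (52%) and the residual 10% are unaffected.
New clearance relative to baseline: 2.014 + 0.52 + 0.1 = 2.634.
With dosing unchanged, steady-state plasma level scales as 1/CL: 70.3 / 2.634 = 26.7 mg/L.

26.7 mg/L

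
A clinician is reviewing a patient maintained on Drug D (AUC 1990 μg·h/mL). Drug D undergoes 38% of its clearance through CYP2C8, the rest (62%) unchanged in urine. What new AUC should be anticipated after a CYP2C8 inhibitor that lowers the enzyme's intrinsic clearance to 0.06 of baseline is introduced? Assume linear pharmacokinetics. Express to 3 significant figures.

3.10 × 10³ μg·h/mL

The CYP2C8 pathway (38% of clearance) drops to 0.06× activity: 0.38 × 0.06 = 0.0228.
Non-CYP routes (62%) are unchanged.
New clearance relative to baseline: 0.0228 + 0.62 = 0.6428.
AUC ∝ 1/CL, so new value = 1990 / 0.6428 = 3.10 × 10³ μg·h/mL.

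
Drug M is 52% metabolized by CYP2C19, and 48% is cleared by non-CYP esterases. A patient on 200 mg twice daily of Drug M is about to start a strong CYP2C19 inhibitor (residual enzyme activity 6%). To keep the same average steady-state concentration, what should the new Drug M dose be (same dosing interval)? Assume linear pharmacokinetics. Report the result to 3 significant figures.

102 mg

The CYP2C19 pathway (52% of clearance) drops to 0.06× activity: 0.52 × 0.06 = 0.0312.
Non-CYP routes (48%) are unchanged.
New clearance relative to baseline: 0.0312 + 0.48 = 0.5112.
Css,avg = (dose rate)/CL, so holding Css fixed requires dose ∝ CL: 200 × 0.5112 = 102 mg.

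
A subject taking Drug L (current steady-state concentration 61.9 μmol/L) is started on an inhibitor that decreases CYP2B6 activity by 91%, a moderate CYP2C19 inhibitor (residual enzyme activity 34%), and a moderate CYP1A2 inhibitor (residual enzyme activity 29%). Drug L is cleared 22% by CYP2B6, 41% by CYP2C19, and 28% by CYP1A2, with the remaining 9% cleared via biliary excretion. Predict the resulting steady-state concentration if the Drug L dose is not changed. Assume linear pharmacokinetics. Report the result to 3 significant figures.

187 μmol/L

CYP2B6: 0.22 × 0.09 = 0.0198
CYP2C19: 0.41 × 0.34 = 0.1394
CYP1A2: 0.28 × 0.29 = 0.0812
Other: 0.09 (unchanged)
CL_new/CL_old = 0.0198 + 0.1394 + 0.0812 + 0.09 = 0.3304.
Steady-state concentration ∝ 1/CL: new value = 61.9 / 0.3304 = 187 μmol/L.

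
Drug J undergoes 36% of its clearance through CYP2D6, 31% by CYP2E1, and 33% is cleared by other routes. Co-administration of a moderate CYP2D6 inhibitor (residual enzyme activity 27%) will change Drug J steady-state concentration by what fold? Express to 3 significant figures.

1.36

CYP2D6: 0.36 × 0.27 = 0.0972
CYP2E1: 0.31 (unchanged)
Other: 0.33 (unchanged)
New clearance relative to baseline: 0.0972 + 0.31 + 0.33 = 0.7372.
Since steady-state concentration ∝ 1/CL, the ratio is 1 / 0.7372 = 1.36.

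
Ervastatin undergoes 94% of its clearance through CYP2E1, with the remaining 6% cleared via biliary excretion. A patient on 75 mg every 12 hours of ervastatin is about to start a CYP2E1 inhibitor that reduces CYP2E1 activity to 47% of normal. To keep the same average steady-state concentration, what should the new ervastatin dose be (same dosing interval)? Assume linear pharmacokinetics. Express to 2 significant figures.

38 mg

CYP2E1: 0.94 × 0.47 = 0.4418
Other: 0.06 (unchanged)
New clearance relative to baseline: 0.4418 + 0.06 = 0.5018.
To maintain the same steady-state level, dose must scale with clearance: new dose = 75 × 0.5018 = 38 mg.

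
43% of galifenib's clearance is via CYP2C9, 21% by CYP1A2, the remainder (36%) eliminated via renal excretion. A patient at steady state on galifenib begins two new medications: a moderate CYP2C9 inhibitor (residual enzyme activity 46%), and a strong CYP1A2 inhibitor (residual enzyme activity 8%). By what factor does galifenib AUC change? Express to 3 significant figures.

1.74

CYP2C9: 0.43 × 0.46 = 0.1978
CYP1A2: 0.21 × 0.08 = 0.0168
Other: 0.36 (unchanged)
CL_new/CL_old = 0.1978 + 0.0168 + 0.36 = 0.5746.
AUC ∝ 1/CL: fold-change = 1 / 0.5746 = 1.74.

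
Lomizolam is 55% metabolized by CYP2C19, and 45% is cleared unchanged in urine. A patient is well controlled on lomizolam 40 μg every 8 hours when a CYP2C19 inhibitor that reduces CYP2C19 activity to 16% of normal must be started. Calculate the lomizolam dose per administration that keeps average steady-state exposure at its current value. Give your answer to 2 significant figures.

The CYP2C19 pathway (55% of clearance) is reduced to 0.16× activity: 0.55 × 0.16 = 0.088.
Non-CYP routes (45%) are unchanged.
Relative clearance = 0.088 + 0.45 = 0.538.
Exposure is unchanged when dose changes in proportion to clearance. New dose = 40 μg × 0.538 = 22 μg.

22 μg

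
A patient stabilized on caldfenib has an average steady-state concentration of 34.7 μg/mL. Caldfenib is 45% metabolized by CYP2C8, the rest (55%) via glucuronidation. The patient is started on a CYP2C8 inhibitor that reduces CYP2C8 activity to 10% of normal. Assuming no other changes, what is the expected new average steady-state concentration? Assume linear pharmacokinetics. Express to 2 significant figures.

The CYP2C8 pathway (45% of clearance) falls to 0.1× activity: 0.45 × 0.1 = 0.045.
The remaining 55% of clearance is unaffected.
New clearance relative to baseline: 0.045 + 0.55 = 0.595.
With dosing unchanged, average steady-state concentration scales as 1/CL: 34.7 / 0.595 = 58 μg/mL.

58 μg/mL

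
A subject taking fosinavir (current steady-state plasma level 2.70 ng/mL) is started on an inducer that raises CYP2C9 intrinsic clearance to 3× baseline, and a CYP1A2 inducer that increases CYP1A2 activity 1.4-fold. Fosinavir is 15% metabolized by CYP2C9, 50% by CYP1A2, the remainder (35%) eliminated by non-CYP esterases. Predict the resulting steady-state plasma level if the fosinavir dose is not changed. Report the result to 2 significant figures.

CYP2C9: 0.15 × 3 = 0.45
CYP1A2: 0.5 × 1.4 = 0.7
Other: 0.35 (unchanged)
New clearance relative to baseline: 0.45 + 0.7 + 0.35 = 1.5.
Dividing the baseline by the relative clearance: 2.70 / 1.5 = 1.8 ng/mL.

1.8 ng/mL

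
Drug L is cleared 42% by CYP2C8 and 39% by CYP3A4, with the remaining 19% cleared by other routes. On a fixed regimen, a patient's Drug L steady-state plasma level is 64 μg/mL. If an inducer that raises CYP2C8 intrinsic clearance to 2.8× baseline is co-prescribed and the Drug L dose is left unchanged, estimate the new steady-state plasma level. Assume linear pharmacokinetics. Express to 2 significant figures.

The CYP2C8 pathway (42% of clearance) increases to 2.8× activity: 0.42 × 2.8 = 1.176.
CYP3A4 (39%) and the residual 19% are unaffected.
CL_new/CL_old = 1.176 + 0.39 + 0.19 = 1.756.
Steady-state plasma level ∝ 1/CL, so new value = 64 / 1.756 = 36 μg/mL.

36 μg/mL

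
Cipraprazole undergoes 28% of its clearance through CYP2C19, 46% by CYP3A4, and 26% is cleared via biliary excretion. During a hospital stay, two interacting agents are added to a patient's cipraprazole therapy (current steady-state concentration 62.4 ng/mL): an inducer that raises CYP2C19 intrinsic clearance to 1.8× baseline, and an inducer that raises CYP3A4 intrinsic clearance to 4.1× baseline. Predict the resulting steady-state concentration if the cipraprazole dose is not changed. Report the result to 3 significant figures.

The CYP2C19 pathway (28% of clearance) rises to 1.8× activity: 0.28 × 1.8 = 0.504.
The CYP3A4 pathway (46% of clearance) is boosted to 4.1× activity: 0.46 × 4.1 = 1.886.
The remaining 26% of clearance is unaffected.
New clearance relative to baseline: 0.504 + 1.886 + 0.26 = 2.65.
Steady-state concentration ∝ 1/CL: new value = 62.4 / 2.65 = 23.5 ng/mL.

23.5 ng/mL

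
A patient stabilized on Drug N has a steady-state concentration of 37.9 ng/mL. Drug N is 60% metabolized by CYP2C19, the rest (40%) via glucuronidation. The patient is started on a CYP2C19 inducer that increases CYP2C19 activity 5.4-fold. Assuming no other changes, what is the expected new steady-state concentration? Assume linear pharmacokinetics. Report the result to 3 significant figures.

The CYP2C19 pathway (60% of clearance) is boosted to 5.4× activity: 0.6 × 5.4 = 3.24.
Non-CYP routes (40%) are unchanged.
New clearance relative to baseline: 3.24 + 0.4 = 3.64.
With dosing unchanged, steady-state concentration scales as 1/CL: 37.9 / 3.64 = 10.4 ng/mL.

10.4 ng/mL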